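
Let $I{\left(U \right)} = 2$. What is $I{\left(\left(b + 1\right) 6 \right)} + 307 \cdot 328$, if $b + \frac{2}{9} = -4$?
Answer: $100698$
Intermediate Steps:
$b = - \frac{38}{9}$ ($b = - \frac{2}{9} - 4 = - \frac{38}{9} \approx -4.2222$)
$I{\left(\left(b + 1\right) 6 \right)} + 307 \cdot 328 = 2 + 307 \cdot 328 = 2 + 100696 = 100698$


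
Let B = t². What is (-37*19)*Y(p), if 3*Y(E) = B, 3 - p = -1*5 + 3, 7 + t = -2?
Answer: -18981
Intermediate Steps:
t = -9 (t = -7 - 2 = -9)
p = 5 (p = 3 - (-1*5 + 3) = 3 - (-5 + 3) = 3 - 1*(-2) = 3 + 2 = 5)
B = 81 (B = (-9)² = 81)
Y(E) = 27 (Y(E) = (⅓)*81 = 27)
(-37*19)*Y(p) = -37*19*27 = -703*27 = -18981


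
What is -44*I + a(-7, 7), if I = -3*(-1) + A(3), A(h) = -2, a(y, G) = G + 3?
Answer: -34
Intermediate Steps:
a(y, G) = 3 + G
I = 1 (I = -3*(-1) - 2 = 3 - 2 = 1)
-44*I + a(-7, 7) = -44*1 + (3 + 7) = -44 + 10 = -34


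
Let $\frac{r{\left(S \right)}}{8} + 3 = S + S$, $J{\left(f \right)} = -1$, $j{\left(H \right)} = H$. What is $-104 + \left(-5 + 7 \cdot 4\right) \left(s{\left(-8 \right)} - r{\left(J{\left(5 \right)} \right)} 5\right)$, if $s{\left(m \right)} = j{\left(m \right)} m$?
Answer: $5968$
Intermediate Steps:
$s{\left(m \right)} = m^{2}$ ($s{\left(m \right)} = m m = m^{2}$)
$r{\left(S \right)} = -24 + 16 S$ ($r{\left(S \right)} = -24 + 8 \left(S + S\right) = -24 + 8 \cdot 2 S = -24 + 16 S$)
$-104 + \left(-5 + 7 \cdot 4\right) \left(s{\left(-8 \right)} - r{\left(J{\left(5 \right)} \right)} 5\right) = -104 + \left(-5 + 7 \cdot 4\right) \left(\left(-8\right)^{2} - \left(-24 + 16 \left(-1\right)\right) 5\right) = -104 + \left(-5 + 28\right) \left(64 - \left(-24 - 16\right) 5\right) = -104 + 23 \left(64 - \left(-40\right) 5\right) = -104 + 23 \left(64 - -200\right) = -104 + 23 \left(64 + 200\right) = -104 + 23 \cdot 264 = -104 + 6072 = 5968$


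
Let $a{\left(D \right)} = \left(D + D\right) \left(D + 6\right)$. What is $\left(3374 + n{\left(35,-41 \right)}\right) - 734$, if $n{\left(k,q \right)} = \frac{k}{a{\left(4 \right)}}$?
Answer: $\frac{42247}{16} \approx 2640.4$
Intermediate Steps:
$a{\left(D \right)} = 2 D \left(6 + D\right)$
$n{\left(k,q \right)} = \frac{k}{80}$ ($n{\left(k,q \right)} = \frac{k}{2 \cdot 4 \left(6 + 4\right)} = \frac{k}{2 \cdot 4 \cdot 10} = \frac{k}{80}$)
$\left(3374 + n{\left(35,-41 \right)}\right) - 734 = \left(3374 + \frac{1}{80} \cdot 35\right) - 734 = \left(3374 + \frac{7}{16}\right) - 734 = \frac{53991}{16} - 734 = \frac{42247}{16}$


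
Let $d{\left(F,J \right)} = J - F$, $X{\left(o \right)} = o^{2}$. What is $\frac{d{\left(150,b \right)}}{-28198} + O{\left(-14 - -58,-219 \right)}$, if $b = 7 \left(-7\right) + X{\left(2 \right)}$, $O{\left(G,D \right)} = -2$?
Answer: $- \frac{56201}{28198} \approx -1.9931$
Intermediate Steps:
$b = -45$ ($b = 7 \left(-7\right) + 2^{2} = -49 + 4 = -45$)
$\frac{d{\left(150,b \right)}}{-28198} + O{\left(-14 - -58,-219 \right)} = \frac{-45 - 150}{-28198} - 2 = \left(-45 - 150\right) \left(- \frac{1}{28198}\right) - 2 = \left(-195\right) \left(- \frac{1}{28198}\right) - 2 = \frac{195}{28198} - 2 = - \frac{56201}{28198}$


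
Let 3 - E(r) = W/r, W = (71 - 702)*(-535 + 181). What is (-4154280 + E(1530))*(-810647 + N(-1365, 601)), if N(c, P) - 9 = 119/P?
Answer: 172040605879096872/51085 ≈ 3.3677e+12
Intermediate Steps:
N(c, P) = 9 + 119/P
W = 223374 (W = -631*(-354) = 223374)
E(r) = 3 - 223374/r
(-4154280 + E(1530))*(-810647 + N(-1365, 601)) = (-4154280 + (3 - 223374/1530))*(-810647 + (9 + 119/601)) = (-4154280 + (3 - 223374*1/1530))*(-810647 + (9 + 119*(1/601))) = (-4154280 + (3 - 37229/255))*(-810647 + (9 + 119/601)) = (-4154280 - 36464/255)*(-810647 + 5528/601) = -1059377864/255*(-487193319/601) = 172040605879096872/51085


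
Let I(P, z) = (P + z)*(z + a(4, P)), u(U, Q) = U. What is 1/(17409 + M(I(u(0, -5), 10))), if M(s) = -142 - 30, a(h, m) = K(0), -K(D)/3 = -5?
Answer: 1/17237 ≈ 5.8015e-5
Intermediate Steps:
K(D) = 15 (K(D) = -3*(-5) = 15)
a(h, m) = 15
I(P, z) = (15 + z)*(P + z) (I(P, z) = (P + z)*(z + 15) = (P + z)*(15 + z) = (15 + z)*(P + z))
M(s) = -172
1/(17409 + M(I(u(0, -5), 10))) = 1/(17409 - 172) = 1/17237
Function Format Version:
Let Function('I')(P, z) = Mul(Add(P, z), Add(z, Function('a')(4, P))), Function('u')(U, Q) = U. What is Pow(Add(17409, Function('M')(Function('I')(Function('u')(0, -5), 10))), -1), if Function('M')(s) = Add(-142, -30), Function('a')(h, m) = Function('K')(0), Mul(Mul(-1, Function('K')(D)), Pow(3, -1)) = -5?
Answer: Rational(1, 17237) ≈ 5.8015e-5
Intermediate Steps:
Function('K')(D) = 15 (Function('K')(D) = Mul(-3, -5) = 15)
Function('a')(h, m) = 15
Function('I')(P, z) = Mul(Add(15, z), Add(P, z)) (Function('I')(P, z) = Mul(Add(P, z), Add(z, 15)) = Mul(Add(P, z), Add(15, z)) = Mul(Add(15, z), Add(P, z)))
Function('M')(s) = -172
Pow(Add(17409, Function('M')(Function('I')(Function('u')(0, -5), 10))), -1) = Pow(Add(17409, -172), -1) = Pow(17237, -1) = Rational(1, 17237)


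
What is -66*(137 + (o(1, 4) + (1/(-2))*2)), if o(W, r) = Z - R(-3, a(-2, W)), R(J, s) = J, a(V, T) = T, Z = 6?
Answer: -9570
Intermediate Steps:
o(W, r) = 9 (o(W, r) = 6 - 1*(-3) = 6 + 3 = 9)
-66*(137 + (o(1, 4) + (1/(-2))*2)) = -66*(137 + (9 + (1/(-2))*2)) = -66*(137 + (9 + (1*(-1/2))*2)) = -66*(137 + (9 - 1/2*2)) = -66*(137 + (9 - 1)) = -66*(137 + 8) = -66*145 = -9570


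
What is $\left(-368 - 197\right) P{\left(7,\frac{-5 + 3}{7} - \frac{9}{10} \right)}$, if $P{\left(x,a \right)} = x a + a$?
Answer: $\frac{37516}{7} \approx 5359.4$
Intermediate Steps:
$P{\left(x,a \right)} = a + a x$ ($P{\left(x,a \right)} = a x + a = a + a x$)
$\left(-368 - 197\right) P{\left(7,\frac{-5 + 3}{7} - \frac{9}{10} \right)} = \left(-368 - 197\right) \left(\frac{-5 + 3}{7} - \frac{9}{10}\right) \left(1 + 7\right) = - 565 \left(\left(-2\right) \frac{1}{7} - \frac{9}{10}\right) 8 = - 565 \left(- \frac{2}{7} - \frac{9}{10}\right) 8 = - 565 \left(\left(- \frac{83}{70}\right) 8\right) = \left(-565\right) \left(- \frac{332}{35}\right) = \frac{37516}{7}$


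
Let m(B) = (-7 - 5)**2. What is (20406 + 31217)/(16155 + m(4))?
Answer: 51623/16299 ≈ 3.1672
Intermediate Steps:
m(B) = 144 (m(B) = (-12)**2 = 144)
(20406 + 31217)/(16155 + m(4)) = (20406 + 31217)/(16155 + 144) = 51623/16299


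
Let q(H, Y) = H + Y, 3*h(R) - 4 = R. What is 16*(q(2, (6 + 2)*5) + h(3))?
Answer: 2128/3 ≈ 709.33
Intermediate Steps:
h(R) = 4/3 + R/3
16*(q(2, (6 + 2)*5) + h(3)) = 16*((2 + (6 + 2)*5) + (4/3 + (1/3)*3)) = 16*((2 + 8*5) + (4/3 + 1)) = 16*((2 + 40) + 7/3) = 16*(42 + 7/3) = 16*(133/3) = 2128/3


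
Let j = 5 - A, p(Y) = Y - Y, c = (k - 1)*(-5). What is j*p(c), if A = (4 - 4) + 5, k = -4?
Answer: 0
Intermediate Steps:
A = 5 (A = 0 + 5 = 5)
c = 25 (c = (-4 - 1)*(-5) = -5*(-5) = 25)
p(Y) = 0
j = 0 (j = 5 - 1*5 = 5 - 5 = 0)
j*p(c) = 0*0 = 0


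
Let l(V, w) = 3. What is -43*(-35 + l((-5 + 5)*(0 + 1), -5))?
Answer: 1376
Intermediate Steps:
-43*(-35 + l((-5 + 5)*(0 + 1), -5)) = -43*(-35 + 3) = -43*(-32) = 1376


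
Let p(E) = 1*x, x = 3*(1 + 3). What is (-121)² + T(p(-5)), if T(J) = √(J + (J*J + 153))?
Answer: 14641 + √309 ≈ 14659.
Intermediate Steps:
x = 12 (x = 3*4 = 12)
p(E) = 12 (p(E) = 1*12 = 12)
T(J) = √(153 + J + J²) (T(J) = √(J + (J² + 153)) = √(J + (153 + J²)) = √(153 + J + J²))
(-121)² + T(p(-5)) = (-121)² + √(153 + 12 + 12²) = 14641 + √(153 + 12 + 144) = 14641 + √309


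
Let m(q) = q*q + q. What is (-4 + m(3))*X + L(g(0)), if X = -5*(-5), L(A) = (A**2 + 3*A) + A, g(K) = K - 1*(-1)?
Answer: 205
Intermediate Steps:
m(q) = q + q**2 (m(q) = q**2 + q = q + q**2)
g(K) = 1 + K (g(K) = K + 1 = 1 + K)
L(A) = A**2 + 4*A
X = 25
(-4 + m(3))*X + L(g(0)) = (-4 + 3*(1 + 3))*25 + (1 + 0)*(4 + (1 + 0)) = (-4 + 3*4)*25 + 1*(4 + 1) = (-4 + 12)*25 + 1*5 = 8*25 + 5 = 200 + 5 = 205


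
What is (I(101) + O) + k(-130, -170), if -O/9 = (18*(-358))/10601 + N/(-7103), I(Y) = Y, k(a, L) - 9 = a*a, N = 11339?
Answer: 1282328128269/75298903 ≈ 17030.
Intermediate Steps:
k(a, L) = 9 + a² (k(a, L) = 9 + a*a = 9 + a²)
O = 1493788239/75298903 (O = -9*((18*(-358))/10601 + 11339/(-7103)) = -9*(-6444*1/10601 + 11339*(-1/7103)) = -9*(-6444/10601 - 11339/7103) = -9*(-165976471/75298903) = 1493788239/75298903 ≈ 19.838)
(I(101) + O) + k(-130, -170) = (101 + 1493788239/75298903) + (9 + (-130)²) = 9098977442/75298903 + (9 + 16900) = 9098977442/75298903 + 16909 = 1282328128269/75298903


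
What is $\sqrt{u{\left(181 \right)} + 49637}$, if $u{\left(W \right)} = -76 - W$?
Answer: $2 \sqrt{12345} \approx 222.22$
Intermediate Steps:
$\sqrt{u{\left(181 \right)} + 49637} = \sqrt{\left(-76 - 181\right) + 49637} = \sqrt{-257 + 49637} = \sqrt{49380} = 2 \sqrt{12345}$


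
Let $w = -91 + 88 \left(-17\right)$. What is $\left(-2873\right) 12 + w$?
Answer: $-36063$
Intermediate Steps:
$w = -1587$ ($w = -91 - 1496 = -1587$)
$\left(-2873\right) 12 + w = \left(-2873\right) 12 - 1587 = -34476 - 1587 = -36063$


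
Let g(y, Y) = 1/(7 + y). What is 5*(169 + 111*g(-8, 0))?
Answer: 290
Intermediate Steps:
5*(169 + 111*g(-8, 0)) = 5*(169 + 111/(7 - 8)) = 5*(169 + 111/(-1)) = 5*(169 + 111*(-1)) = 5*(169 - 111) = 5*58 = 290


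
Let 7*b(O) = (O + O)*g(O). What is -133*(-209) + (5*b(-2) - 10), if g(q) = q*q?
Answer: 194429/7 ≈ 27776.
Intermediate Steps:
g(q) = q²
b(O) = 2*O³/7 (b(O) = ((O + O)*O²)/7 = ((2*O)*O²)/7 = (2*O³)/7 = 2*O³/7)
-133*(-209) + (5*b(-2) - 10) = -133*(-209) + (5*((2/7)*(-2)³) - 10) = 27797 + (5*((2/7)*(-8)) - 10) = 27797 + (5*(-16/7) - 10) = 27797 + (-80/7 - 10) = 27797 - 150/7 = 194429/7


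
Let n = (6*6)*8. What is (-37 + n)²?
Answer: 63001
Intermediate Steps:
n = 288 (n = 36*8 = 288)
(-37 + n)² = (-37 + 288)² = 251² = 63001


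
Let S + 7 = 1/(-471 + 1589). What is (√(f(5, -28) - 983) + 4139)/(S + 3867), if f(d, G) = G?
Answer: 4627402/4315481 + 1118*I*√1011/4315481 ≈ 1.0723 + 0.0082374*I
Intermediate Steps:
S = -7825/1118 (S = -7 + 1/(-471 + 1589) = -7 + 1/1118 = -7825/1118 ≈ -6.9991)
(√(f(5, -28) - 983) + 4139)/(S + 3867) = (√(-28 - 983) + 4139)/(-7825/1118 + 3867) = (√(-1011) + 4139)/(4315481/1118) = (I*√1011 + 4139)*(1118/4315481) = (4139 + I*√1011)*(1118/4315481) = 4627402/4315481 + 1118*I*√1011/4315481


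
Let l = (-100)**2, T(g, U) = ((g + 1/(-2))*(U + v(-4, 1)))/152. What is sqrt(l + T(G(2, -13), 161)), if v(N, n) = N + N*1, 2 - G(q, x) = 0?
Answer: sqrt(57768721)/76 ≈ 100.01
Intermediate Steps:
G(q, x) = 2 (G(q, x) = 2 - 1*0 = 2 + 0 = 2)
v(N, n) = 2*N (v(N, n) = N + N = 2*N)
T(g, U) = (-8 + U)*(-1/2 + g)/152 (T(g, U) = ((g + 1/(-2))*(U + 2*(-4)))/152 = ((g - 1/2)*(U - 8))*(1/152) = ((-1/2 + g)*(-8 + U))*(1/152) = ((-8 + U)*(-1/2 + g))*(1/152) = (-8 + U)*(-1/2 + g)/152)
l = 10000
sqrt(l + T(G(2, -13), 161)) = sqrt(10000 + (1/38 - 1/19*2 - 1/304*161 + (1/152)*161*2)) = sqrt(10000 + (1/38 - 2/19 - 161/304 + 161/76)) = sqrt(10000 + 459/304) = sqrt(3040459/304) = sqrt(57768721)/76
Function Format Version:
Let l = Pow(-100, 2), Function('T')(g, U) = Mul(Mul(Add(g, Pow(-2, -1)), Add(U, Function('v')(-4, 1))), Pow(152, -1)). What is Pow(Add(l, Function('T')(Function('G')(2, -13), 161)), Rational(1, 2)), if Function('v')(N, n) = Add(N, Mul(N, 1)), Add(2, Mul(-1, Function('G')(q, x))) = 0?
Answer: Mul(Rational(1, 76), Pow(57768721, Rational(1, 2))) ≈ 100.01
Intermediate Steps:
Function('G')(q, x) = 2 (Function('G')(q, x) = Add(2, Mul(-1, 0)) = Add(2, 0) = 2)
Function('v')(N, n) = Mul(2, N) (Function('v')(N, n) = Add(N, N) = Mul(2, N))
Function('T')(g, U) = Mul(Rational(1, 152), Add(-8, U), Add(Rational(-1, 2), g)) (Function('T')(g, U) = Mul(Mul(Add(g, Pow(-2, -1)), Add(U, Mul(2, -4))), Pow(152, -1)) = Mul(Mul(Add(g, Rational(-1, 2)), Add(U, -8)), Rational(1, 152)) = Mul(Mul(Add(Rational(-1, 2), g), Add(-8, U)), Rational(1, 152)) = Mul(Mul(Add(-8, U), Add(Rational(-1, 2), g)), Rational(1, 152)) = Mul(Rational(1, 152), Add(-8, U), Add(Rational(-1, 2), g)))
l = 10000
Pow(Add(l, Function('T')(Function('G')(2, -13), 161)), Rational(1, 2)) = Pow(Add(10000, Add(Rational(1, 38), Mul(Rational(-1, 19), 2), Mul(Rational(-1, 304), 161), Mul(Rational(1, 152), 161, 2))), Rational(1, 2)) = Pow(Add(10000, Add(Rational(1, 38), Rational(-2, 19), Rational(-161, 304), Rational(161, 76))), Rational(1, 2)) = Pow(Add(10000, Rational(459, 304)), Rational(1, 2)) = Pow(Rational(3040459, 304), Rational(1, 2)) = Mul(Rational(1, 76), Pow(57768721, Rational(1, 2)))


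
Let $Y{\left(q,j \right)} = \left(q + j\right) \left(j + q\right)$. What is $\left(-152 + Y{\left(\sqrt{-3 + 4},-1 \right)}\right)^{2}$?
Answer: $23104$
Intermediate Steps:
$Y{\left(q,j \right)} = \left(j + q\right)^{2}$ ($Y{\left(q,j \right)} = \left(j + q\right) \left(j + q\right) = \left(j + q\right)^{2}$)
$\left(-152 + Y{\left(\sqrt{-3 + 4},-1 \right)}\right)^{2} = \left(-152 + \left(-1 + \sqrt{-3 + 4}\right)^{2}\right)^{2} = \left(-152 + \left(-1 + \sqrt{1}\right)^{2}\right)^{2} = \left(-152 + \left(-1 + 1\right)^{2}\right)^{2} = \left(-152 + 0^{2}\right)^{2} = \left(-152 + 0\right)^{2} = \left(-152\right)^{2} = 23104$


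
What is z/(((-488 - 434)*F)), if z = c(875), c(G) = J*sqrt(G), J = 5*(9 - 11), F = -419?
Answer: -25*sqrt(35)/193159 ≈ -0.00076570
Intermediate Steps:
J = -10 (J = 5*(-2) = -10)
c(G) = -10*sqrt(G)
z = -50*sqrt(35) ≈ -295.80
z/(((-488 - 434)*F)) = (-50*sqrt(35))/(((-488 - 434)*(-419))) = (-50*sqrt(35))/((-922*(-419))) = -50*sqrt(35)/386318 = -50*sqrt(35)*(1/386318) = -25*sqrt(35)/193159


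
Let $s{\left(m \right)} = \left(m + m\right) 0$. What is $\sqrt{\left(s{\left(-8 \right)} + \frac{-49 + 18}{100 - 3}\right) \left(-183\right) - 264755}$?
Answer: $\frac{i \sqrt{2490529514}}{97} \approx 514.49 i$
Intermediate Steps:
$s{\left(m \right)} = 0$ ($s{\left(m \right)} = 2 m 0 = 0$)
$\sqrt{\left(s{\left(-8 \right)} + \frac{-49 + 18}{100 - 3}\right) \left(-183\right) - 264755} = \sqrt{\left(0 + \frac{-49 + 18}{100 - 3}\right) \left(-183\right) - 264755} = \sqrt{\left(0 - \frac{31}{97}\right) \left(-183\right) - 264755} = \sqrt{\left(- \frac{31}{97}\right) \left(-183\right) - 264755} = \sqrt{\frac{5673}{97} - 264755} = \sqrt{- \frac{25675562}{97}} = \frac{i \sqrt{2490529514}}{97}$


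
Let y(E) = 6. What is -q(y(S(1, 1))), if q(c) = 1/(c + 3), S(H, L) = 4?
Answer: -⅑ ≈ -0.11111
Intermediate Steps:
q(c) = 1/(3 + c)
-q(y(S(1, 1))) = -1/(3 + 6) = -1/9 = -1*⅑ = -⅑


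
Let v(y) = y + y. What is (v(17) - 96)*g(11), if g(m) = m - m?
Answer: 0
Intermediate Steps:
g(m) = 0
v(y) = 2*y
(v(17) - 96)*g(11) = (2*17 - 96)*0 = (34 - 96)*0 = -62*0 = 0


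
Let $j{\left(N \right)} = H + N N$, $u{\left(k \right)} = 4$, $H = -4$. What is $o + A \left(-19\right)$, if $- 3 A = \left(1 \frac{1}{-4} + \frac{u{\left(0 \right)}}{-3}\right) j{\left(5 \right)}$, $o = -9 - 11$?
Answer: $- \frac{2767}{12} \approx -230.58$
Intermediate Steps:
$o = -20$ ($o = -9 - 11 = -20$)
$j{\left(N \right)} = -4 + N^{2}$ ($j{\left(N \right)} = -4 + N N = -4 + N^{2}$)
$A = \frac{133}{12}$ ($A = - \frac{\left(1 \frac{1}{-4} + \frac{4}{-3}\right) \left(-4 + 5^{2}\right)}{3} = - \frac{\left(1 \left(- \frac{1}{4}\right) + 4 \left(- \frac{1}{3}\right)\right) \left(-4 + 25\right)}{3} = - \frac{\left(- \frac{1}{4} - \frac{4}{3}\right) 21}{3} = - \frac{\left(- \frac{19}{12}\right) 21}{3} = \left(- \frac{1}{3}\right) \left(- \frac{133}{4}\right) = \frac{133}{12} \approx 11.083$)
$o + A \left(-19\right) = -20 + \frac{133}{12} \left(-19\right) = -20 - \frac{2527}{12} = - \frac{2767}{12}$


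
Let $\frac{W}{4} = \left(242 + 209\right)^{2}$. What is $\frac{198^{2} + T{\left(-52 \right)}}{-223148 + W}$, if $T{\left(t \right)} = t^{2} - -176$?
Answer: $\frac{10521}{147614} \approx 0.071274$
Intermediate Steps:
$T{\left(t \right)} = 176 + t^{2}$ ($T{\left(t \right)} = t^{2} + 176 = 176 + t^{2}$)
$W = 813604$ ($W = 4 \left(242 + 209\right)^{2} = 4 \cdot 451^{2} = 4 \cdot 203401 = 813604$)
$\frac{198^{2} + T{\left(-52 \right)}}{-223148 + W} = \frac{198^{2} + \left(176 + \left(-52\right)^{2}\right)}{-223148 + 813604} = \frac{39204 + \left(176 + 2704\right)}{590456} = \left(39204 + 2880\right) \frac{1}{590456} = 42084 \cdot \frac{1}{590456} = \frac{10521}{147614}$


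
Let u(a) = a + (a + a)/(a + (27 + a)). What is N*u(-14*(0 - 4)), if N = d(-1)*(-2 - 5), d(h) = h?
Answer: 55272/139 ≈ 397.64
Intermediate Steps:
u(a) = a + 2*a/(27 + 2*a) (u(a) = a + (2*a)/(27 + 2*a) = a + 2*a/(27 + 2*a))
N = 7 (N = -(-2 - 5) = -1*(-7) = 7)
N*u(-14*(0 - 4)) = 7*((-14*(0 - 4))*(29 + 2*(-14*(0 - 4)))/(27 + 2*(-14*(0 - 4)))) = 7*((-14*(-4))*(29 + 2*(-14*(-4)))/(27 + 2*(-14*(-4)))) = 7*(56*(29 + 2*56)/(27 + 2*56)) = 7*(56*(29 + 112)/(27 + 112)) = 7*(56*141/139) = 7*(56*(1/139)*141) = 7*(7896/139) = 55272/139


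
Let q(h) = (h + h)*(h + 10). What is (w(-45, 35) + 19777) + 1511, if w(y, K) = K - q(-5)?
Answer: 21373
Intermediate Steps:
q(h) = 2*h*(10 + h) (q(h) = (2*h)*(10 + h) = 2*h*(10 + h))
w(y, K) = 50 + K (w(y, K) = K - 2*(-5)*(10 - 5) = K - 2*(-5)*5 = K - 1*(-50) = K + 50 = 50 + K)
(w(-45, 35) + 19777) + 1511 = ((50 + 35) + 19777) + 1511 = (85 + 19777) + 1511 = 19862 + 1511 = 21373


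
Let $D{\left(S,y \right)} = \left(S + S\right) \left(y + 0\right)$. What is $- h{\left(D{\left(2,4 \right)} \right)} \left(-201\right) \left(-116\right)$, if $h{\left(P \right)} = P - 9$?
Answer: $-163212$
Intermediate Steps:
$D{\left(S,y \right)} = 2 S y$
$h{\left(P \right)} = -9 + P$
$- h{\left(D{\left(2,4 \right)} \right)} \left(-201\right) \left(-116\right) = - \left(-9 + 2 \cdot 2 \cdot 4\right) \left(-201\right) \left(-116\right) = - \left(-9 + 16\right) \left(-201\right) \left(-116\right) = - 7 \left(-201\right) \left(-116\right) = - \left(-1407\right) \left(-116\right) = \left(-1\right) 163212 = -163212$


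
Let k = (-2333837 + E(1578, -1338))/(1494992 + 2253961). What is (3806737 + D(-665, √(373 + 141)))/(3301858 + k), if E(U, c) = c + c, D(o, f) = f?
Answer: 14271278096361/12378508118161 + 3748953*√514/12378508118161 ≈ 1.1529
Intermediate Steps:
E(U, c) = 2*c
k = -2336513/3748953 (k = (-2333837 + 2*(-1338))/(1494992 + 2253961) = (-2333837 - 2676)/3748953 = -2336513*1/3748953 = -2336513/3748953 ≈ -0.62324)
(3806737 + D(-665, √(373 + 141)))/(3301858 + k) = (3806737 + √(373 + 141))/(3301858 - 2336513/3748953) = (3806737 + √514)/(12378508118161/3748953) = (3806737 + √514)*(3748953/12378508118161) = 14271278096361/12378508118161 + 3748953*√514/12378508118161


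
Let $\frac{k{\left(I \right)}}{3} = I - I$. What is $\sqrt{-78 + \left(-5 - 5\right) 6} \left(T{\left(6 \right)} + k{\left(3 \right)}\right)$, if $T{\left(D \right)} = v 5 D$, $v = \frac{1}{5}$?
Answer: $6 i \sqrt{138} \approx 70.484 i$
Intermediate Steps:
$v = \frac{1}{5} \approx 0.2$
$k{\left(I \right)} = 0$ ($k{\left(I \right)} = 3 \left(I - I\right) = 3 \cdot 0 = 0$)
$T{\left(D \right)} = D$ ($T{\left(D \right)} = \frac{5 D}{5} = D$)
$\sqrt{-78 + \left(-5 - 5\right) 6} \left(T{\left(6 \right)} + k{\left(3 \right)}\right) = \sqrt{-78 + \left(-5 - 5\right) 6} \left(6 + 0\right) = \sqrt{-78 - 60} \cdot 6 = \sqrt{-138} \cdot 6 = i \sqrt{138} \cdot 6 = 6 i \sqrt{138}$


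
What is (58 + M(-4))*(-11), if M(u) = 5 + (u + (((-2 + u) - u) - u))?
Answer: -671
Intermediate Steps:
M(u) = 3 (M(u) = 5 + (u + (-2 - u)) = 5 - 2 = 3)
(58 + M(-4))*(-11) = (58 + 3)*(-11) = 61*(-11) = -671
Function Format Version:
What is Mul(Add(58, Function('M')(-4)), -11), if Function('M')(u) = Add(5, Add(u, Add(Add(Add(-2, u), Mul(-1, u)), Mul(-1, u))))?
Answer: -671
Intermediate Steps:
Function('M')(u) = 3 (Function('M')(u) = Add(5, Add(u, Add(-2, Mul(-1, u)))) = Add(5, -2) = 3)
Mul(Add(58, Function('M')(-4)), -11) = Mul(Add(58, 3), -11) = Mul(61, -11) = -671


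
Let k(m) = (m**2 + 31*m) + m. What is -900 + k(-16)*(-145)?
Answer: 36220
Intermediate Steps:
k(m) = m**2 + 32*m
-900 + k(-16)*(-145) = -900 - 16*(32 - 16)*(-145) = -900 - 16*16*(-145) = -900 - 256*(-145) = -900 + 37120 = 36220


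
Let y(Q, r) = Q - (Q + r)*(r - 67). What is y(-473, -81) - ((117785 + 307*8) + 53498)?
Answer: -256204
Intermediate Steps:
y(Q, r) = Q - (-67 + r)*(Q + r) (y(Q, r) = Q - (Q + r)*(-67 + r) = Q - (-67 + r)*(Q + r))
y(-473, -81) - ((117785 + 307*8) + 53498) = (-1*(-81)² + 67*(-81) + 68*(-473) - 1*(-473)*(-81)) - ((117785 + 307*8) + 53498) = (-1*6561 - 5427 - 32164 - 38313) - ((117785 + 2456) + 53498) = (-6561 - 5427 - 32164 - 38313) - (120241 + 53498) = -82465 - 1*173739 = -82465 - 173739 = -256204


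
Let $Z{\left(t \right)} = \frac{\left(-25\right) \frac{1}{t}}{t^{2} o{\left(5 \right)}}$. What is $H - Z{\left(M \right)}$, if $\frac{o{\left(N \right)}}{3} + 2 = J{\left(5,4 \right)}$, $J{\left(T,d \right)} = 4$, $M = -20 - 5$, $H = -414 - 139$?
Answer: $- \frac{2073751}{3750} \approx -553.0$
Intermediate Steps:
$H = -553$ ($H = -414 - 139 = -553$)
$M = -25$ ($M = -20 - 5 = -25$)
$o{\left(N \right)} = 6$ ($o{\left(N \right)} = -6 + 3 \cdot 4 = -6 + 12 = 6$)
$Z{\left(t \right)} = - \frac{25}{6 t^{3}}$ ($Z{\left(t \right)} = \frac{\left(-25\right) \frac{1}{t}}{t^{2} \cdot 6} = \frac{\left(-25\right) \frac{1}{t}}{6 t^{2}} = - \frac{25}{t} \frac{1}{6 t^{2}} = - \frac{25}{6 t^{3}}$)
$H - Z{\left(M \right)} = -553 - - \frac{25}{6 \left(-15625\right)} = -553 - \left(- \frac{25}{6}\right) \left(- \frac{1}{15625}\right) = -553 - \frac{1}{3750} = - \frac{2073751}{3750}$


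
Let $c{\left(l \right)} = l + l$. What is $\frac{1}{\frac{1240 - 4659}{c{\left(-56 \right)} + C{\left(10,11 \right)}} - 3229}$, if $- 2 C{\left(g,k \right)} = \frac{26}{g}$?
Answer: $- \frac{1133}{3624267} \approx -0.00031261$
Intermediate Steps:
$C{\left(g,k \right)} = - \frac{13}{g}$ ($C{\left(g,k \right)} = - \frac{26 \frac{1}{g}}{2} = - \frac{13}{g}$)
$c{\left(l \right)} = 2 l$
$\frac{1}{\frac{1240 - 4659}{c{\left(-56 \right)} + C{\left(10,11 \right)}} - 3229} = \frac{1}{\frac{1240 - 4659}{2 \left(-56\right) - \frac{13}{10}} - 3229} = \frac{1}{- \frac{3419}{-112 - \frac{13}{10}} - 3229} = \frac{1}{- \frac{3419}{- \frac{1133}{10}} - 3229} = \frac{1}{\left(-3419\right) \left(- \frac{10}{1133}\right) - 3229} = \frac{1}{\frac{34190}{1133} - 3229} = \frac{1}{- \frac{3624267}{1133}} = - \frac{1133}{3624267}$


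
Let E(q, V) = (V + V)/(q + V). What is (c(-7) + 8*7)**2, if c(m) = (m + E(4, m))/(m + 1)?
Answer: 1030225/324 ≈ 3179.7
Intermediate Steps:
E(q, V) = 2*V/(V + q) (E(q, V) = (2*V)/(V + q) = 2*V/(V + q))
c(m) = (m + 2*m/(4 + m))/(1 + m) (c(m) = (m + 2*m/(m + 4))/(m + 1) = (m + 2*m/(4 + m))/(1 + m))
(c(-7) + 8*7)**2 = (-7*(6 - 7)/((1 - 7)*(4 - 7)) + 8*7)**2 = (-7*(-1)/(-6*(-3)) + 56)**2 = (-7*(-1/6)*(-1/3)*(-1) + 56)**2 = (7/18 + 56)**2 = (1015/18)**2 = 1030225/324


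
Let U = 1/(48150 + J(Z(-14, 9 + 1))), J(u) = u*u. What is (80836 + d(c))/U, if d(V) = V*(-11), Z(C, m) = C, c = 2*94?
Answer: 3808117728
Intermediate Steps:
c = 188
d(V) = -11*V
J(u) = u²
U = 1/48346 (U = 1/(48150 + (-14)²) = 1/(48150 + 196) = 1/48346 ≈ 2.0684e-5)
(80836 + d(c))/U = (80836 - 11*188)/(1/48346) = (80836 - 2068)*48346 = 78768*48346 = 3808117728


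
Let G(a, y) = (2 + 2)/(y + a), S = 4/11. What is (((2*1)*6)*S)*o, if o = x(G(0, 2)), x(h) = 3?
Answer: 144/11 ≈ 13.091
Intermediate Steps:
S = 4/11 (S = 4*(1/11) = 4/11 ≈ 0.36364)
G(a, y) = 4/(a + y)
o = 3
(((2*1)*6)*S)*o = (((2*1)*6)*(4/11))*3 = ((2*6)*(4/11))*3 = (12*(4/11))*3 = (48/11)*3 = 144/11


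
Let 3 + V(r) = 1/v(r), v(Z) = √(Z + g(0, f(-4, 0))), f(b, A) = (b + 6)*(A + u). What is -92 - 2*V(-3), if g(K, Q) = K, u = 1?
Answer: -86 + 2*I*√3/3 ≈ -86.0 + 1.1547*I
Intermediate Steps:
f(b, A) = (1 + A)*(6 + b) (f(b, A) = (b + 6)*(A + 1) = (6 + b)*(1 + A) = (1 + A)*(6 + b))
v(Z) = √Z (v(Z) = √(Z + 0) = √Z)
V(r) = -3 + r^(-½) (V(r) = -3 + 1/(√r) = -3 + r^(-½))
-92 - 2*V(-3) = -92 - 2*(-3 + (-3)^(-½)) = -92 - 2*(-3 - I*√3/3) = -92 + (6 + 2*I*√3/3) = -86 + 2*I*√3/3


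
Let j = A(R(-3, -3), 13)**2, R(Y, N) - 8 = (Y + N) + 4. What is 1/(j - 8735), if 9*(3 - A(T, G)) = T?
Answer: -9/78566 ≈ -0.00011455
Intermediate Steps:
R(Y, N) = 12 + N + Y (R(Y, N) = 8 + ((Y + N) + 4) = 8 + ((N + Y) + 4) = 8 + (4 + N + Y) = 12 + N + Y)
A(T, G) = 3 - T/9
j = 49/9 (j = (3 - (12 - 3 - 3)/9)**2 = (3 - 1/9*6)**2 = (3 - 2/3)**2 = (7/3)**2 = 49/9 ≈ 5.4444)
1/(j - 8735) = 1/(49/9 - 8735) = 1/(-78566/9) = -9/78566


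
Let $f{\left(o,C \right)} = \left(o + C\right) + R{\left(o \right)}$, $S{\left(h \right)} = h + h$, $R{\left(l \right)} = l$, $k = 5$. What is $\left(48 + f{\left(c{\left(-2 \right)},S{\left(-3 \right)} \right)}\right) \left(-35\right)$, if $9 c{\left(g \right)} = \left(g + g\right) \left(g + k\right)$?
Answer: $- \frac{4130}{3} \approx -1376.7$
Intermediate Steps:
$S{\left(h \right)} = 2 h$
$c{\left(g \right)} = \frac{2 g \left(5 + g\right)}{9}$ ($c{\left(g \right)} = \frac{\left(g + g\right) \left(g + 5\right)}{9} = \frac{2 g \left(5 + g\right)}{9}$)
$f{\left(o,C \right)} = C + 2 o$ ($f{\left(o,C \right)} = \left(o + C\right) + o = \left(C + o\right) + o = C + 2 o$)
$\left(48 + f{\left(c{\left(-2 \right)},S{\left(-3 \right)} \right)}\right) \left(-35\right) = \left(48 + \left(2 \left(-3\right) + 2 \cdot \frac{2}{9} \left(-2\right) \left(5 - 2\right)\right)\right) \left(-35\right) = \left(48 - \left(6 - 2 \cdot \frac{2}{9} \left(-2\right) 3\right)\right) \left(-35\right) = \left(48 + \left(-6 + 2 \left(- \frac{4}{3}\right)\right)\right) \left(-35\right) = \left(48 - \frac{26}{3}\right) \left(-35\right) = \frac{118}{3} \left(-35\right) = - \frac{4130}{3}$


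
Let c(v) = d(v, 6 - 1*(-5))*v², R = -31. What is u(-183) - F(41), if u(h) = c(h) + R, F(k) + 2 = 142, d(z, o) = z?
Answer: -6128658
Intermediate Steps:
F(k) = 140 (F(k) = -2 + 142 = 140)
c(v) = v³ (c(v) = v*v² = v³)
u(h) = -31 + h³ (u(h) = h³ - 31 = -31 + h³)
u(-183) - F(41) = (-31 + (-183)³) - 1*140 = (-31 - 6128487) - 140 = -6128518 - 140 = -6128658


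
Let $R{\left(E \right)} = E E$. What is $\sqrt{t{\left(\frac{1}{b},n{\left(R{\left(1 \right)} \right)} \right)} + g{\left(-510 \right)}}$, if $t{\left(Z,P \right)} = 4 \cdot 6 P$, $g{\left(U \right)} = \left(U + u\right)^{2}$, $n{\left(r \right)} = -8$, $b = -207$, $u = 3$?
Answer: $\sqrt{256857} \approx 506.81$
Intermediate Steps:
$R{\left(E \right)} = E^{2}$
$g{\left(U \right)} = \left(3 + U\right)^{2}$ ($g{\left(U \right)} = \left(U + 3\right)^{2} = \left(3 + U\right)^{2}$)
$t{\left(Z,P \right)} = 24 P$
$\sqrt{t{\left(\frac{1}{b},n{\left(R{\left(1 \right)} \right)} \right)} + g{\left(-510 \right)}} = \sqrt{24 \left(-8\right) + \left(3 - 510\right)^{2}} = \sqrt{-192 + \left(-507\right)^{2}} = \sqrt{-192 + 257049} = \sqrt{256857}$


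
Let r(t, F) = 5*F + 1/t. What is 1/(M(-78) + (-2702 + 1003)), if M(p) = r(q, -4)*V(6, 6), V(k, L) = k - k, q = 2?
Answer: -1/1699 ≈ -0.00058858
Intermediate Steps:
V(k, L) = 0
r(t, F) = 1/t + 5*F
M(p) = 0 (M(p) = (1/2 + 5*(-4))*0 = (1/2 - 20)*0 = -39/2*0 = 0)
1/(M(-78) + (-2702 + 1003)) = 1/(0 + (-2702 + 1003)) = 1/(0 - 1699) = 1/(-1699) = -1/1699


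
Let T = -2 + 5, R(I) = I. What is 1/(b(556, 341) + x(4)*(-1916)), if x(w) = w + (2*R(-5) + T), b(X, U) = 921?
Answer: 1/6669 ≈ 0.00014995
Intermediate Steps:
T = 3
x(w) = -7 + w (x(w) = w + (2*(-5) + 3) = w + (-10 + 3) = w - 7 = -7 + w)
1/(b(556, 341) + x(4)*(-1916)) = 1/(921 + (-7 + 4)*(-1916)) = 1/(921 - 3*(-1916)) = 1/(921 + 5748) = 1/6669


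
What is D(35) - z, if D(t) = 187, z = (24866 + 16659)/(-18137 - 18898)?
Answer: 1393414/7407 ≈ 188.12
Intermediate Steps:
z = -8305/7407 (z = 41525/(-37035) = 41525*(-1/37035) = -8305/7407 ≈ -1.1212)
D(35) - z = 187 - 1*(-8305/7407) = 187 + 8305/7407 = 1393414/7407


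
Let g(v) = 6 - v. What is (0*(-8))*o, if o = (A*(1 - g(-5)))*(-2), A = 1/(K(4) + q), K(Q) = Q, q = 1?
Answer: 0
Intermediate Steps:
A = ⅕ (A = 1/(4 + 1) = 1/5 = ⅕ ≈ 0.20000)
o = 4 (o = ((1 - (6 - 1*(-5)))/5)*(-2) = ((1 - (6 + 5))/5)*(-2) = ((1 - 1*11)/5)*(-2) = ((1 - 11)/5)*(-2) = ((⅕)*(-10))*(-2) = -2*(-2) = 4)
(0*(-8))*o = (0*(-8))*4 = 0*4 = 0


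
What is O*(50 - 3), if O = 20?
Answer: 940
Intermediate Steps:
O*(50 - 3) = 20*(50 - 3) = 20*47 = 940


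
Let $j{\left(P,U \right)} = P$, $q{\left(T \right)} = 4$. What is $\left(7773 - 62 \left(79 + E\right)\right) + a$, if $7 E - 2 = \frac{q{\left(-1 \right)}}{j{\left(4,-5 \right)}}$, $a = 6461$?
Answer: $\frac{65166}{7} \approx 9309.4$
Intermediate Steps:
$E = \frac{3}{7}$ ($E = \frac{2}{7} + \frac{4 \cdot \frac{1}{4}}{7} = \frac{2}{7} + \frac{1}{7} \cdot 1 = \frac{2}{7} + \frac{1}{7} = \frac{3}{7} \approx 0.42857$)
$\left(7773 - 62 \left(79 + E\right)\right) + a = \left(7773 - 62 \left(79 + \frac{3}{7}\right)\right) + 6461 = \left(7773 - \frac{34472}{7}\right) + 6461 = \frac{19939}{7} + 6461 = \frac{65166}{7}$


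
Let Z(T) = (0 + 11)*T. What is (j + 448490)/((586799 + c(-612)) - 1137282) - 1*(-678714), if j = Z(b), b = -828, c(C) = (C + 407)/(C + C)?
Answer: 457310838147150/673790987 ≈ 6.7871e+5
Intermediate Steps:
c(C) = (407 + C)/(2*C) (c(C) = (407 + C)/((2*C)) = (407 + C)*(1/(2*C)) = (407 + C)/(2*C))
Z(T) = 11*T
j = -9108 (j = 11*(-828) = -9108)
(j + 448490)/((586799 + c(-612)) - 1137282) - 1*(-678714) = (-9108 + 448490)/((586799 + (1/2)*(407 - 612)/(-612)) - 1137282) - 1*(-678714) = 439382/((586799 + (1/2)*(-1/612)*(-205)) - 1137282) + 678714 = 439382/((586799 + 205/1224) - 1137282) + 678714 = 439382/(718242181/1224 - 1137282) + 678714 = 439382/(-673790987/1224) + 678714 = 439382*(-1224/673790987) + 678714 = -537803568/673790987 + 678714 = 457310838147150/673790987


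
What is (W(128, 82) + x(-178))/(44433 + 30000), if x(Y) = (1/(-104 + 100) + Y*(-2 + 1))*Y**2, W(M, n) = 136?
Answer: 5631967/74433 ≈ 75.665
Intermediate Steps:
x(Y) = Y**2*(-1/4 - Y) (x(Y) = (1/(-4) + Y*(-1))*Y**2 = (-1/4 - Y)*Y**2 = Y**2*(-1/4 - Y))
(W(128, 82) + x(-178))/(44433 + 30000) = (136 - 1*(-178)**2*(1/4 - 178))/(44433 + 30000) = (136 - 1*31684*(-711/4))/74433 = (136 + 5631831)*(1/74433) = 5631967*(1/74433) = 5631967/74433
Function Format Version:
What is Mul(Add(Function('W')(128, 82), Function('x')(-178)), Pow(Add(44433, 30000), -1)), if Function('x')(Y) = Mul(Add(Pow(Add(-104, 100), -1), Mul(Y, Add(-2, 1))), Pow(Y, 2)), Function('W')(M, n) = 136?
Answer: Rational(5631967, 74433) ≈ 75.665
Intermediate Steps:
Function('x')(Y) = Mul(Pow(Y, 2), Add(Rational(-1, 4), Mul(-1, Y))) (Function('x')(Y) = Mul(Add(Pow(-4, -1), Mul(Y, -1)), Pow(Y, 2)) = Mul(Add(Rational(-1, 4), Mul(-1, Y)), Pow(Y, 2)) = Mul(Pow(Y, 2), Add(Rational(-1, 4), Mul(-1, Y))))
Mul(Add(Function('W')(128, 82), Function('x')(-178)), Pow(Add(44433, 30000), -1)) = Mul(Add(136, Mul(-1, Pow(-178, 2), Add(Rational(1, 4), -178))), Pow(Add(44433, 30000), -1)) = Mul(Add(136, Mul(-1, 31684, Rational(-711, 4))), Pow(74433, -1)) = Mul(Add(136, 5631831), Rational(1, 74433)) = Mul(5631967, Rational(1, 74433)) = Rational(5631967, 74433)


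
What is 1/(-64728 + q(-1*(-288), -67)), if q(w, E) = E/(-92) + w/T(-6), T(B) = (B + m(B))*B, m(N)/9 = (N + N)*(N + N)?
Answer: -19780/1280306171 ≈ -1.5449e-5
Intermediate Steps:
m(N) = 36*N² (m(N) = 9*((N + N)*(N + N)) = 9*((2*N)*(2*N)) = 9*(4*N²) = 36*N²)
T(B) = B*(B + 36*B²) (T(B) = (B + 36*B²)*B = B*(B + 36*B²))
q(w, E) = -E/92 - w/7740 (q(w, E) = E/(-92) + w/(((-6)²*(1 + 36*(-6)))) = E*(-1/92) + w/((36*(1 - 216))) = -E/92 + w/((36*(-215))) = -E/92 + w/(-7740) = -E/92 + w*(-1/7740) = -E/92 - w/7740)
1/(-64728 + q(-1*(-288), -67)) = 1/(-64728 + (-1/92*(-67) - (-1)*(-288)/7740)) = 1/(-64728 + (67/92 - 1/7740*288)) = 1/(-64728 + (67/92 - 8/215)) = 1/(-64728 + 13669/19780) = 1/(-1280306171/19780) = -19780/1280306171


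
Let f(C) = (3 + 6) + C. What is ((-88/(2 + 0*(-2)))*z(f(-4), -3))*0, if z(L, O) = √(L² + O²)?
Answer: 0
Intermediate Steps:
f(C) = 9 + C
((-88/(2 + 0*(-2)))*z(f(-4), -3))*0 = ((-88/(2 + 0*(-2)))*√((9 - 4)² + (-3)²))*0 = ((-88/(2 + 0))*√(5² + 9))*0 = ((-88/2)*√(25 + 9))*0 = ((-88*½)*√34)*0 = -44*√34*0 = 0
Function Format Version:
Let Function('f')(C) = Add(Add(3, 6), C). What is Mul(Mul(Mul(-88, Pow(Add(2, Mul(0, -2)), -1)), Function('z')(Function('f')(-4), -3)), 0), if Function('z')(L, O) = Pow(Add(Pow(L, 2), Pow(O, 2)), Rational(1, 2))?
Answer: 0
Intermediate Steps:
Function('f')(C) = Add(9, C)
Mul(Mul(Mul(-88, Pow(Add(2, Mul(0, -2)), -1)), Function('z')(Function('f')(-4), -3)), 0) = Mul(Mul(Mul(-88, Pow(Add(2, Mul(0, -2)), -1)), Pow(Add(Pow(Add(9, -4), 2), Pow(-3, 2)), Rational(1, 2))), 0) = Mul(Mul(Mul(-88, Pow(Add(2, 0), -1)), Pow(Add(Pow(5, 2), 9), Rational(1, 2))), 0) = Mul(Mul(Mul(-88, Pow(2, -1)), Pow(Add(25, 9), Rational(1, 2))), 0) = Mul(Mul(Mul(-88, Rational(1, 2)), Pow(34, Rational(1, 2))), 0) = Mul(Mul(-44, Pow(34, Rational(1, 2))), 0) = 0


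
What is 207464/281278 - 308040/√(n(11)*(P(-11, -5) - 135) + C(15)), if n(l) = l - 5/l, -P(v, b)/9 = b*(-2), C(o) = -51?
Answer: 103732/140639 + 102680*I*√293271/8887 ≈ 0.73758 + 6257.0*I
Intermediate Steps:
P(v, b) = 18*b (P(v, b) = -9*b*(-2) = -(-18)*b = 18*b)
n(l) = l - 5/l
207464/281278 - 308040/√(n(11)*(P(-11, -5) - 135) + C(15)) = 207464/281278 - 308040/√((11 - 5/11)*(18*(-5) - 135) - 51) = 207464*(1/281278) - 308040/√((11 - 5*1/11)*(-90 - 135) - 51) = 103732/140639 - 308040/√((11 - 5/11)*(-225) - 51) = 103732/140639 - 308040/√((116/11)*(-225) - 51) = 103732/140639 - 308040/√(-26100/11 - 51) = 103732/140639 - 308040*(-I*√293271/26661) = 103732/140639 - (-102680)*I*√293271/8887 = 103732/140639 + 102680*I*√293271/8887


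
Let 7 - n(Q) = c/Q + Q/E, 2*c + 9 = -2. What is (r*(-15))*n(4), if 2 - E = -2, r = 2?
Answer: -885/4 ≈ -221.25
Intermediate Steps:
c = -11/2 (c = -9/2 + (1/2)*(-2) = -9/2 - 1 = -11/2 ≈ -5.5000)
E = 4 (E = 2 - 1*(-2) = 2 + 2 = 4)
n(Q) = 7 - Q/4 + 11/(2*Q) (n(Q) = 7 - (-11/(2*Q) + Q/4) = 7 + (-Q/4 + 11/(2*Q)) = 7 - Q/4 + 11/(2*Q))
(r*(-15))*n(4) = (2*(-15))*((1/4)*(22 + 4*(28 - 1*4))/4) = -15*(22 + 4*(28 - 4))/(2*4) = -15*(22 + 4*24)/(2*4) = -15*(22 + 96)/(2*4) = -15*118/(2*4) = -30*59/8 = -885/4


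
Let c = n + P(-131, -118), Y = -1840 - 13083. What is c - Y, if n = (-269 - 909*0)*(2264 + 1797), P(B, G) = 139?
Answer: -1077347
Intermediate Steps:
Y = -14923
n = -1092409 (n = (-269 + 0)*4061 = -269*4061 = -1092409)
c = -1092270 (c = -1092409 + 139 = -1092270)
c - Y = -1092270 - 1*(-14923) = -1092270 + 14923 = -1077347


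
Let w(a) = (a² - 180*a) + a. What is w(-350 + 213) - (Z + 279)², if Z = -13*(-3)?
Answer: -57832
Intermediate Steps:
Z = 39
w(a) = a² - 179*a
w(-350 + 213) - (Z + 279)² = (-350 + 213)*(-179 + (-350 + 213)) - (39 + 279)² = -137*(-179 - 137) - 1*318² = -137*(-316) - 1*101124 = 43292 - 101124 = -57832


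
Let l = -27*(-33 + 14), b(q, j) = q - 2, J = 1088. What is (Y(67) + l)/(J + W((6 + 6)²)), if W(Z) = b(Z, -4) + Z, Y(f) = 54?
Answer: 189/458 ≈ 0.41266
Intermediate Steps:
b(q, j) = -2 + q
W(Z) = -2 + 2*Z (W(Z) = (-2 + Z) + Z = -2 + 2*Z)
l = 513 (l = -27*(-19) = 513)
(Y(67) + l)/(J + W((6 + 6)²)) = (54 + 513)/(1088 + (-2 + 2*(6 + 6)²)) = 567/(1088 + (-2 + 2*12²)) = 567/(1088 + (-2 + 2*144)) = 567/(1088 + (-2 + 288)) = 567/(1088 + 286) = 567/1374 = 567*(1/1374) = 189/458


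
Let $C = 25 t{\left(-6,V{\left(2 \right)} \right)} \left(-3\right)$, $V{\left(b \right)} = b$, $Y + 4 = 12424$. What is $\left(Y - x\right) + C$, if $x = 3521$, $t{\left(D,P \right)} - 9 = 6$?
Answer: $7774$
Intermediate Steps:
$Y = 12420$ ($Y = -4 + 12424 = 12420$)
$t{\left(D,P \right)} = 15$ ($t{\left(D,P \right)} = 9 + 6 = 15$)
$C = -1125$ ($C = 25 \cdot 15 \left(-3\right) = 375 \left(-3\right) = -1125$)
$\left(Y - x\right) + C = \left(12420 - 3521\right) - 1125 = 8899 - 1125 = 7774$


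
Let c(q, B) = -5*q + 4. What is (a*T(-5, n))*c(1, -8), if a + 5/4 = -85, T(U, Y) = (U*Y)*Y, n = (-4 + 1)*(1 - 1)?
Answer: 0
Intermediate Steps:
n = 0 (n = -3*0 = 0)
c(q, B) = 4 - 5*q
T(U, Y) = U*Y**2
a = -345/4 (a = -5/4 - 85 = -345/4 ≈ -86.250)
(a*T(-5, n))*c(1, -8) = (-(-1725)*0**2/4)*(4 - 5*1) = (-(-1725)*0/4)*(4 - 5) = -345/4*0*(-1) = 0*(-1) = 0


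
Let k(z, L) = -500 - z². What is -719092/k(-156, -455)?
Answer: 179773/6209 ≈ 28.954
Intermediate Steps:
-719092/k(-156, -455) = -719092/(-500 - 1*(-156)²) = -719092/(-500 - 1*24336) = -719092/(-500 - 24336) = -719092/(-24836) = -719092*(-1/24836) = 179773/6209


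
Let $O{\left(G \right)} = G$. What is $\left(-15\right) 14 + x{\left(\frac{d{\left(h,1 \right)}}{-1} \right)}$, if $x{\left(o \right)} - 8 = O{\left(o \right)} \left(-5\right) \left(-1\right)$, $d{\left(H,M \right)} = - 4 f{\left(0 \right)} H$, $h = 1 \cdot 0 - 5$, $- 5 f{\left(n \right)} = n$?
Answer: $-202$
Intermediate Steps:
$f{\left(n \right)} = - \frac{n}{5}$
$h = -5$ ($h = 0 - 5 = -5$)
$d{\left(H,M \right)} = 0$ ($d{\left(H,M \right)} = - 4 \left(\left(- \frac{1}{5}\right) 0\right) H = \left(-4\right) 0 H = 0 H = 0$)
$x{\left(o \right)} = 8 + 5 o$ ($x{\left(o \right)} = 8 + o \left(-5\right) \left(-1\right) = 8 + - 5 o \left(-1\right) = 8 + 5 o$)
$\left(-15\right) 14 + x{\left(\frac{d{\left(h,1 \right)}}{-1} \right)} = \left(-15\right) 14 + \left(8 + 5 \frac{0}{-1}\right) = -210 + \left(8 + 5 \cdot 0 \left(-1\right)\right) = -210 + \left(8 + 5 \cdot 0\right) = -210 + \left(8 + 0\right) = -210 + 8 = -202$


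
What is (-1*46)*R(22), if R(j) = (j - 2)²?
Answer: -18400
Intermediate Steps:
R(j) = (-2 + j)²
(-1*46)*R(22) = (-1*46)*(-2 + 22)² = -46*20² = -46*400 = -18400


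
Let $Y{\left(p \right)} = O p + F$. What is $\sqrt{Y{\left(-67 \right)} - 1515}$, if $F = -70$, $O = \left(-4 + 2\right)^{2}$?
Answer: $i \sqrt{1853} \approx 43.047 i$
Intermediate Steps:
$O = 4$ ($O = \left(-2\right)^{2} = 4$)
$Y{\left(p \right)} = -70 + 4 p$ ($Y{\left(p \right)} = 4 p - 70 = -70 + 4 p$)
$\sqrt{Y{\left(-67 \right)} - 1515} = \sqrt{\left(-70 + 4 \left(-67\right)\right) - 1515} = \sqrt{\left(-70 - 268\right) - 1515} = \sqrt{-338 - 1515} = \sqrt{-1853} = i \sqrt{1853}$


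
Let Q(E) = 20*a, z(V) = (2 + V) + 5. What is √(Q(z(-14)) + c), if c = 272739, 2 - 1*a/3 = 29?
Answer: √271119 ≈ 520.69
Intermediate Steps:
a = -81 (a = 6 - 3*29 = 6 - 87 = -81)
z(V) = 7 + V
Q(E) = -1620 (Q(E) = 20*(-81) = -1620)
√(Q(z(-14)) + c) = √(-1620 + 272739) = √271119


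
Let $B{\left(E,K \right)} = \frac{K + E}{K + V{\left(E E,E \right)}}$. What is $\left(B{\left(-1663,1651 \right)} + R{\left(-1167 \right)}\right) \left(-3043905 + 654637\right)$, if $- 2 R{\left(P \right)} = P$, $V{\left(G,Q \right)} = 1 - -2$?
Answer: $- \frac{1152937689498}{827} \approx -1.3941 \cdot 10^{9}$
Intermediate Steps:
$V{\left(G,Q \right)} = 3$ ($V{\left(G,Q \right)} = 1 + 2 = 3$)
$R{\left(P \right)} = - \frac{P}{2}$
$B{\left(E,K \right)} = \frac{E + K}{3 + K}$ ($B{\left(E,K \right)} = \frac{K + E}{K + 3} = \frac{E + K}{3 + K}$)
$\left(B{\left(-1663,1651 \right)} + R{\left(-1167 \right)}\right) \left(-3043905 + 654637\right) = \left(\frac{-1663 + 1651}{3 + 1651} - - \frac{1167}{2}\right) \left(-3043905 + 654637\right) = \left(\frac{1}{1654} \left(-12\right) + \frac{1167}{2}\right) \left(-2389268\right) = \left(- \frac{6}{827} + \frac{1167}{2}\right) \left(-2389268\right) = \frac{965097}{1654} \left(-2389268\right) = - \frac{1152937689498}{827}$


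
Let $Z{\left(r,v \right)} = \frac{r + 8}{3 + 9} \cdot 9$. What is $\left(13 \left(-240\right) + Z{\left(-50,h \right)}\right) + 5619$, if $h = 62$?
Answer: $\frac{4935}{2} \approx 2467.5$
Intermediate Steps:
$Z{\left(r,v \right)} = 6 + \frac{3 r}{4}$ ($Z{\left(r,v \right)} = \frac{8 + r}{12} \cdot 9 = \left(8 + r\right) \frac{1}{12} \cdot 9 = \left(\frac{2}{3} + \frac{r}{12}\right) 9 = 6 + \frac{3 r}{4}$)
$\left(13 \left(-240\right) + Z{\left(-50,h \right)}\right) + 5619 = \left(13 \left(-240\right) + \left(6 + \frac{3}{4} \left(-50\right)\right)\right) + 5619 = \left(-3120 + \left(6 - \frac{75}{2}\right)\right) + 5619 = \left(-3120 - \frac{63}{2}\right) + 5619 = - \frac{6303}{2} + 5619 = \frac{4935}{2}$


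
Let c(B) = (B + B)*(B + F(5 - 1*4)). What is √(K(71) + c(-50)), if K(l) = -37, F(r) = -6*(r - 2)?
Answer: √4363 ≈ 66.053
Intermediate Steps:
F(r) = 12 - 6*r (F(r) = -6*(-2 + r) = 12 - 6*r)
c(B) = 2*B*(6 + B) (c(B) = (B + B)*(B + (12 - 6*(5 - 1*4))) = (2*B)*(B + (12 - 6*(5 - 4))) = (2*B)*(B + (12 - 6*1)) = (2*B)*(B + (12 - 6)) = (2*B)*(B + 6) = (2*B)*(6 + B) = 2*B*(6 + B))
√(K(71) + c(-50)) = √(-37 + 2*(-50)*(6 - 50)) = √(-37 + 2*(-50)*(-44)) = √(-37 + 4400) = √4363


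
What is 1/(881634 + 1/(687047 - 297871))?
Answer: 389176/343110793585 ≈ 1.1343e-6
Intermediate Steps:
1/(881634 + 1/(687047 - 297871)) = 1/(881634 + 1/389176) = 1/(343110793585/389176) = 389176/343110793585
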